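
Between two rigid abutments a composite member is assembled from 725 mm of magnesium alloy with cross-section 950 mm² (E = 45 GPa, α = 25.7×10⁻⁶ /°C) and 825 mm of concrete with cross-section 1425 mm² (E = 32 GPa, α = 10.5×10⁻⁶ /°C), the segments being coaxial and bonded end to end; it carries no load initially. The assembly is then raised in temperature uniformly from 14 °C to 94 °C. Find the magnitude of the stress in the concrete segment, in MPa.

σ ≈ 43.7 MPa (compressive)

With the walls removed the bar would change length by δ_free = Σ αᵢΔT Lᵢ = 25.7×10⁻⁶×80×725 + 10.5×10⁻⁶×80×825 = 2.184 mm.
The walls prevent any net length change, so an axial force P (same in every segment) develops. Compatibility: P · Σ Lᵢ/(AᵢEᵢ) = δ_free.
Σ Lᵢ/(AᵢEᵢ) = 725/(950×45×10³) + 825/(1425×32×10³) = 3.505×10⁻⁵ mm/N.
So P = 2.184 / 3.505×10⁻⁵ = 62.3 kN, compressive.
σ_{concrete} = P / A = 62300 / 1425 = 43.72 MPa.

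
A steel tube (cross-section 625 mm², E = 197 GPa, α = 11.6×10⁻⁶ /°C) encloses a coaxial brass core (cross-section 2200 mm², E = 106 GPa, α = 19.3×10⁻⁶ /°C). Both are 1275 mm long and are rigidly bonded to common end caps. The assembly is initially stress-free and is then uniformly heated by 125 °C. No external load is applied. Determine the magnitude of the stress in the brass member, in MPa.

Equilibrium of a rigid end plate with no external load gives equal and opposite internal forces ±P in the two members. Since α_{brass} > α_{steel}, heating drives the brass into compression and the steel into tension.
Setting the final lengths equal and cancelling L: (α₁ − α₂)ΔT = P/(A₁E₁) + P/(A₂E₂).
|α₁ − α₂|·ΔT = 7.7×10⁻⁶ × 125 = 0.0009625.
1/(A₁E₁) + 1/(A₂E₂) = 1/(625×197×10³) + 1/(2200×106×10³) = 1.241×10⁻⁸ N⁻¹.
P = 0.0009625 / 1.241×10⁻⁸ = 77560 N = 77.56 kN.
σ_{brass} = P/A₂ = 77560/2200 = 35.25 MPa, compressive.

σ ≈ 35.3 MPa (compressive)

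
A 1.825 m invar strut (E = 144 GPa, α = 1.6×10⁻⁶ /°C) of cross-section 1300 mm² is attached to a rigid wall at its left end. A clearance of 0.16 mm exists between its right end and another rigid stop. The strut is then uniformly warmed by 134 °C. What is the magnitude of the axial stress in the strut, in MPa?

σ ≈ 18.2 MPa (compressive)

Unrestrained expansion: δ_free = αΔT L = 1.6×10⁻⁶ × 134 × 1825 = 0.3913 mm.
This exceeds the 0.16 mm gap, so the wall pushes back. The portion of expansion that must be recovered elastically is δ_free − gap = 0.3913 − 0.16 = 0.2313 mm.
That suppressed elongation corresponds to σ = E·Δ/L = 144×10³ × 0.2313/1825 = 18.25 MPa.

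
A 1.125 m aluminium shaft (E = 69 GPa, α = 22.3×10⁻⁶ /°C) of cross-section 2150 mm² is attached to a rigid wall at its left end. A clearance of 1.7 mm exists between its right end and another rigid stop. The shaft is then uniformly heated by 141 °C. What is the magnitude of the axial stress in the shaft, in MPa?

σ ≈ 113 MPa (compressive)

Free thermal elongation = αΔT L = 22.3×10⁻⁶ × 141 × 1125 = 3.537 mm.
After closing the 1.7 mm clearance, 3.537 − 1.7 = 1.837 mm of expansion remains to be suppressed by the wall.
So σ = E(δ_free − g)/L = 69×10³ × 1.837/1125 = 112.7 MPa.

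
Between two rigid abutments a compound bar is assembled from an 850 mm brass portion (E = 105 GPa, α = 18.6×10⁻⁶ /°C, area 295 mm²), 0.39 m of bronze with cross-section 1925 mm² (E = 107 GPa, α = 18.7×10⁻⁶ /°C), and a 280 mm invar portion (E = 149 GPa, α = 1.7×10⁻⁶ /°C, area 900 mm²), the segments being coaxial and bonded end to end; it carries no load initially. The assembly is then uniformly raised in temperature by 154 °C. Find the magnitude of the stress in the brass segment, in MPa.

σ ≈ 392 MPa (compressive)

With the walls removed the bar would change length by δ_free = Σ αᵢΔT Lᵢ = 18.6×10⁻⁶×154×850 + 18.7×10⁻⁶×154×390 + 1.7×10⁻⁶×154×280 = 3.631 mm.
Since the ends are fixed, an axial force P builds up, equal in every segment, with P · Σ Lᵢ/(AᵢEᵢ) = δ_free.
The series flexibility is Σ Lᵢ/(AᵢEᵢ) = 850/(295×105×10³) + 390/(1925×107×10³) + 280/(900×149×10³) = 3.142×10⁻⁵ mm/N.
So P = 3.631 / 3.142×10⁻⁵ = 115.6 kN, compressive.
σ_{brass} = P / A = 115600 / 295 = 391.7 MPa.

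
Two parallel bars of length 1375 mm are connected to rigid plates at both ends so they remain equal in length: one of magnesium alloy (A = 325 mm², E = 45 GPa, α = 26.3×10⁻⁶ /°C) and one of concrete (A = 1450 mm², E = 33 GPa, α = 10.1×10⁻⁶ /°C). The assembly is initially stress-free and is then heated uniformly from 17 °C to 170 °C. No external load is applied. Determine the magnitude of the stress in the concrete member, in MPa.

The magnesium alloy has the larger α, so on heating it would change length more than the concrete if both were free. The rigid plates force a common final length, so the magnesium alloy is put into compression and the concrete into tension, with equal and opposite forces P (no external load).
Equating the net (thermal + elastic) strains gives |α₁ − α₂|·ΔT = P·[1/(A₁E₁) + 1/(A₂E₂)].
|α₁ − α₂|·ΔT = 16.2×10⁻⁶ × 153 = 0.002479.
1/(A₁E₁) + 1/(A₂E₂) = 1/(325×45×10³) + 1/(1450×33×10³) = 8.927×10⁻⁸ N⁻¹.
P = 0.002479 / 8.927×10⁻⁸ = 27760 N = 27.76 kN.
σ_{concrete} = P/A₂ = 27760/1450 = 19.15 MPa, tensile.

σ ≈ 19.1 MPa (tensile)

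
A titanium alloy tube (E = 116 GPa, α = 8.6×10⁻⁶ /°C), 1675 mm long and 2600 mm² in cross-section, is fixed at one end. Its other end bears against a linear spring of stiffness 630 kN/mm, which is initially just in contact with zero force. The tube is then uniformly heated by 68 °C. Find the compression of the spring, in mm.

The unrestrained thermal change is αΔT L = 8.6×10⁻⁶ × 68 × 1675 = 0.9795 mm.
With a force P in the spring, the elastic change of the tube is PL/(AE) and that of the spring is P/k; compatibility requires their sum to equal δ_free.
So P = δ_free / [L/(AE) + 1/k] = 0.9795 / [ 1675/(2600×116×10³) + 1/(630×10³) ].
P = 0.9795 / 7.141×10⁻⁶ = 137200 N.
Spring compression = P/k = 137200/(630×10³) = 0.2177 mm.

δ ≈ 0.218 mm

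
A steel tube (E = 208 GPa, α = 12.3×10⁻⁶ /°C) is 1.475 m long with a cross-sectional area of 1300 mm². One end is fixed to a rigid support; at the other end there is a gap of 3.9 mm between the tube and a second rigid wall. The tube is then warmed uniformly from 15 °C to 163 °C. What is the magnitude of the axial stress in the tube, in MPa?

Unrestrained expansion: δ_free = αΔT L = 12.3×10⁻⁶ × 148 × 1475 = 2.685 mm.
This is smaller than the 3.9 mm clearance, so the tube expands freely without reaching the stop — the stress is zero.

σ ≈ 0 MPa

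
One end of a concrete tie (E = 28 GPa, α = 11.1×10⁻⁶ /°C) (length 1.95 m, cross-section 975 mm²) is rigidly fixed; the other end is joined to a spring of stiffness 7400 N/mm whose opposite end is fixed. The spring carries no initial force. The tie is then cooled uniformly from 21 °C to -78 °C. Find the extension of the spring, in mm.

δ ≈ 1.4 mm

If the spring were absent the tie would shorten by αΔT L = 11.1×10⁻⁶ × 99 × 1950 = 2.143 mm.
Let P be the tensile force in the spring. The tie extends elastically by PL/(AE) and the spring stretches by P/k; together these equal δ_free.
P [ L/(AE) + 1/k ] = δ_free → P [ 1950/(975×28×10³) + 1/(7400) ] = 2.143.
P = 2.143 / 0.0002066 = 10370 N.
Spring extension = P/k = 10370/(7400) = 1.402 mm.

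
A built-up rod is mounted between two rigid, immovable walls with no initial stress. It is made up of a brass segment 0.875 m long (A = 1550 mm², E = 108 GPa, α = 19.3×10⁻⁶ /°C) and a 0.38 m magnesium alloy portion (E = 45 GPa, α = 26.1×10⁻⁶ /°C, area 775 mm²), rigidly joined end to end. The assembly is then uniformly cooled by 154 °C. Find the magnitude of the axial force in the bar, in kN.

P ≈ 256 kN (tensile)

If the supports were absent, the total length change would be Σ αᵢΔT Lᵢ = 19.3×10⁻⁶×154×875 + 26.1×10⁻⁶×154×380 = 4.128 mm.
Since the ends are fixed, an axial force P builds up, equal in every segment, with P · Σ Lᵢ/(AᵢEᵢ) = δ_free.
Σ Lᵢ/(AᵢEᵢ) = 875/(1550×108×10³) + 380/(775×45×10³) = 1.612×10⁻⁵ mm/N.
P = 4.128 / 1.612×10⁻⁵ = 256000 N = 256 kN, tensile.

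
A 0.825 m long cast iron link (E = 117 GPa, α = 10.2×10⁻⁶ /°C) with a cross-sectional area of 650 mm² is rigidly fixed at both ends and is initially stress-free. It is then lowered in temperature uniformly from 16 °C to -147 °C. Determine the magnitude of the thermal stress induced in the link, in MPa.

σ ≈ 195 MPa (tensile)

With length fixed, the mechanical strain must cancel the thermal strain αΔT = 10.2×10⁻⁶ × 163 = 1662.6×10⁻⁶.
σ = EαΔT = 117×10³ × 10.2×10⁻⁶ × 163 = 194.5 MPa (tensile; the link is trying to contract).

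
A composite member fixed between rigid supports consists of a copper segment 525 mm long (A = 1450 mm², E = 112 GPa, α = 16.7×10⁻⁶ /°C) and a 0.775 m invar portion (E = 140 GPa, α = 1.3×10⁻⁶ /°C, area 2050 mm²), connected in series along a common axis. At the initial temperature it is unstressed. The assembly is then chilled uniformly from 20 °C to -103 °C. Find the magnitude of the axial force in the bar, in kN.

Free thermal contraction of the whole bar: Σ αᵢΔT Lᵢ = 16.7×10⁻⁶×123×525 + 1.3×10⁻⁶×123×775 = 1.202 mm.
The rigid supports impose zero overall length change; the single axial force P common to all segments must satisfy P Σ Lᵢ/(AᵢEᵢ) = δ_free.
Σ Lᵢ/(AᵢEᵢ) = 525/(1450×112×10³) + 775/(2050×140×10³) = 5.933×10⁻⁶ mm/N.
So P = 1.202 / 5.933×10⁻⁶ = 202.6 kN, tensile.

P ≈ 203 kN (tensile)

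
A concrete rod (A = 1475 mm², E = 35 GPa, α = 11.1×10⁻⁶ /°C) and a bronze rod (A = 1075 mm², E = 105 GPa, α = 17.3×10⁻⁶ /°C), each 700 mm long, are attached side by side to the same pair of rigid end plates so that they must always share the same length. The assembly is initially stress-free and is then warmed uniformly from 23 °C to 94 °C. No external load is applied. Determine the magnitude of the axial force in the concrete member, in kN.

P ≈ 15.6 kN (tensile in the concrete)

The bronze has the larger α, so on heating it would change length more than the concrete if both were free. The rigid plates force a common final length, so the bronze is put into compression and the concrete into tension, with equal and opposite forces P (no external load).
Compatibility of the two members (thermal + elastic change equal): (α₁ − α₂)ΔT = P·[1/(A₁E₁) + 1/(A₂E₂)].
|α₁ − α₂|·ΔT = 6.2×10⁻⁶ × 71 = 0.0004402.
1/(A₁E₁) + 1/(A₂E₂) = 1/(1475×35×10³) + 1/(1075×105×10³) = 2.823×10⁻⁸ N⁻¹.
So P = 0.0004402 / 2.823×10⁻⁸ = 15.59 kN.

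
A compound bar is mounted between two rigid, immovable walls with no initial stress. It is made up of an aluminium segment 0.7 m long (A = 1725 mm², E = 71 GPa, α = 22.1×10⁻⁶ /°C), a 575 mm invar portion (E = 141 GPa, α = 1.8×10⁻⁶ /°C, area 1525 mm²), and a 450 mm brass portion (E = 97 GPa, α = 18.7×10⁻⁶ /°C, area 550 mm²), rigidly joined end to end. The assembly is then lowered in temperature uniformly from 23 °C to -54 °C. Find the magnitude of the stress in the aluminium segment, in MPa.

σ ≈ 66.1 MPa (tensile)

If the supports were absent, the total length change would be Σ αᵢΔT Lᵢ = 22.1×10⁻⁶×77×700 + 1.8×10⁻⁶×77×575 + 18.7×10⁻⁶×77×450 = 1.919 mm.
The rigid supports impose zero overall length change; the single axial force P common to all segments must satisfy P Σ Lᵢ/(AᵢEᵢ) = δ_free.
The series flexibility is Σ Lᵢ/(AᵢEᵢ) = 700/(1725×71×10³) + 575/(1525×141×10³) + 450/(550×97×10³) = 1.682×10⁻⁵ mm/N.
So P = 1.919 / 1.682×10⁻⁵ = 114.1 kN, tensile.
σ_{aluminium} = P / A = 114100 / 1725 = 66.12 MPa.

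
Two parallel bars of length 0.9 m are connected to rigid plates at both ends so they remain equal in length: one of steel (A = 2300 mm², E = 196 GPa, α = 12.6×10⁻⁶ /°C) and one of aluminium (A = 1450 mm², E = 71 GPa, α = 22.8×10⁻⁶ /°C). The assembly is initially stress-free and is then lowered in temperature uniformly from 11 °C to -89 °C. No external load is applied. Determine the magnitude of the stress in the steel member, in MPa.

Equilibrium of a rigid end plate with no external load gives equal and opposite internal forces ±P in the two members. Since α_{aluminium} > α_{steel}, cooling drives the aluminium into tension and the steel into compression.
Equating the net (thermal + elastic) strains gives |α₁ − α₂|·ΔT = P·[1/(A₁E₁) + 1/(A₂E₂)].
|α₁ − α₂|·ΔT = 10.2×10⁻⁶ × 100 = 0.00102.
1/(A₁E₁) + 1/(A₂E₂) = 1/(2300×196×10³) + 1/(1450×71×10³) = 1.193×10⁻⁸ N⁻¹.
So P = 0.00102 / 1.193×10⁻⁸ = 85.49 kN.
σ_{steel} = P/A₁ = 85490/2300 = 37.17 MPa, compressive.

σ ≈ 37.2 MPa (compressive)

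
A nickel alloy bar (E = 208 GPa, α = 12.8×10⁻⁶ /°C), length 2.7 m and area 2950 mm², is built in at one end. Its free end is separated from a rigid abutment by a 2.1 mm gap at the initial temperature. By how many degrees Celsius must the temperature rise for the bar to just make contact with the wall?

Contact occurs when the free expansion equals the gap: αΔT L = 2.1 mm.
ΔT = 2.1 / (12.8×10⁻⁶ × 2700) = 60.76 °C.

ΔT ≈ 60.8 °C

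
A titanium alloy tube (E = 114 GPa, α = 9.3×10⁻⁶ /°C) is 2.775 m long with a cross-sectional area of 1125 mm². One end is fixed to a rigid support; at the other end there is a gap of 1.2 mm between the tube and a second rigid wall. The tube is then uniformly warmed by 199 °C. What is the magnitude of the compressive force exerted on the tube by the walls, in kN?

P ≈ 182 kN

If the wall were absent the tube would grow by αΔT L = 9.3×10⁻⁶ × 199 × 2775 = 5.136 mm.
After closing the 1.2 mm clearance, 5.136 − 1.2 = 3.936 mm of expansion remains to be suppressed by the wall.
That suppressed elongation corresponds to σ = E·Δ/L = 114×10³ × 3.936/2775 = 161.7 MPa.
Force on the wall = σA = 161.7 × 1125 mm² = 181.9 kN.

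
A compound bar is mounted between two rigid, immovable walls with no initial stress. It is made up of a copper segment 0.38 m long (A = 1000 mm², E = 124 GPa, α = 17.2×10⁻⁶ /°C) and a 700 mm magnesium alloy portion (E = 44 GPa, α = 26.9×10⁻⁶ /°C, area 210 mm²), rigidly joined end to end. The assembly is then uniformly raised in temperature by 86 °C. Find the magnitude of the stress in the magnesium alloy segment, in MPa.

σ ≈ 132 MPa (compressive)

If the supports were absent, the total length change would be Σ αᵢΔT Lᵢ = 17.2×10⁻⁶×86×380 + 26.9×10⁻⁶×86×700 = 2.181 mm.
The rigid supports impose zero overall length change; the single axial force P common to all segments must satisfy P Σ Lᵢ/(AᵢEᵢ) = δ_free.
Σ Lᵢ/(AᵢEᵢ) = 380/(1000×124×10³) + 700/(210×44×10³) = 7.882×10⁻⁵ mm/N.
Hence P = δ_free / Σ(L/AE) = 2.181/7.882×10⁻⁵ = 27.68 kN (compressive).
σ_{magnesium alloy} = P / A = 27680 / 210 = 131.8 MPa.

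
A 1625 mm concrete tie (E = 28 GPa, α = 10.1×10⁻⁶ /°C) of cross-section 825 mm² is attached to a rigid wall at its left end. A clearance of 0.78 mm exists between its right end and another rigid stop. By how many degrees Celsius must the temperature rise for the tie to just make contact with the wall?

Contact occurs when the free expansion equals the gap: αΔT L = 0.78 mm.
ΔT = 0.78 / (10.1×10⁻⁶ × 1625) = 47.52 °C.

ΔT ≈ 47.5 °C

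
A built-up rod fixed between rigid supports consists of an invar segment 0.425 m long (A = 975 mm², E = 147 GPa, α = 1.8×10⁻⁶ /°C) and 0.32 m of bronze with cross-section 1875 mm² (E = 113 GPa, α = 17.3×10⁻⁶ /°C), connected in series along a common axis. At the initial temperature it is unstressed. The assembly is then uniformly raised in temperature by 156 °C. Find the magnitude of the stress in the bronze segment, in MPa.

With the walls removed the bar would change length by δ_free = Σ αᵢΔT Lᵢ = 1.8×10⁻⁶×156×425 + 17.3×10⁻⁶×156×320 = 0.983 mm.
The walls prevent any net length change, so an axial force P (same in every segment) develops. Compatibility: P · Σ Lᵢ/(AᵢEᵢ) = δ_free.
Σ Lᵢ/(AᵢEᵢ) = 425/(975×147×10³) + 320/(1875×113×10³) = 4.476×10⁻⁶ mm/N.
P = 0.983 / 4.476×10⁻⁶ = 219600 N = 219.6 kN, compressive.
σ_{bronze} = P / A = 219600 / 1875 = 117.1 MPa.

σ ≈ 117 MPa (compressive)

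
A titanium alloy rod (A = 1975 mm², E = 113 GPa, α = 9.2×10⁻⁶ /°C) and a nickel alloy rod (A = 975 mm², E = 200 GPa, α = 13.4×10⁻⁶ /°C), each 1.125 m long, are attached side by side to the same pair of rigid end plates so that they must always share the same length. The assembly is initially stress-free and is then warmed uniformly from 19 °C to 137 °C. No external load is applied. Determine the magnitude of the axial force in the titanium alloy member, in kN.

P ≈ 51.6 kN (tensile in the titanium alloy)

Equilibrium of a rigid end plate with no external load gives equal and opposite internal forces ±P in the two members. Since α_{nickel alloy} > α_{titanium alloy}, heating drives the nickel alloy into compression and the titanium alloy into tension.
Equating the net (thermal + elastic) strains gives |α₁ − α₂|·ΔT = P·[1/(A₁E₁) + 1/(A₂E₂)].
|α₁ − α₂|·ΔT = 4.2×10⁻⁶ × 118 = 0.0004956.
1/(A₁E₁) + 1/(A₂E₂) = 1/(1975×113×10³) + 1/(975×200×10³) = 9.609×10⁻⁹ N⁻¹.
So P = 0.0004956 / 9.609×10⁻⁹ = 51.58 kN.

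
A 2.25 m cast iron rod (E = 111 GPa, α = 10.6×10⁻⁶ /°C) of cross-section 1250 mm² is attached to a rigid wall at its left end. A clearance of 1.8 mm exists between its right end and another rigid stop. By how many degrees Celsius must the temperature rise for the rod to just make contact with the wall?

Contact occurs when the free expansion equals the gap: αΔT L = 1.8 mm.
So ΔT = g/(αL) = 1.8/(10.6×10⁻⁶ × 2250) = 75.47 °C.

ΔT ≈ 75.5 °C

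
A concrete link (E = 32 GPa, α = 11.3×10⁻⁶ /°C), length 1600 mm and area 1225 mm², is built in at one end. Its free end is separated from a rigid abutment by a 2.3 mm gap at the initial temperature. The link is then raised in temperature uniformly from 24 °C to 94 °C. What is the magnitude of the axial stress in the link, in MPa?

σ ≈ 0 MPa

Free thermal elongation = αΔT L = 11.3×10⁻⁶ × 70 × 1600 = 1.266 mm.
This is smaller than the 2.3 mm clearance, so the link expands freely without reaching the stop — the stress is zero.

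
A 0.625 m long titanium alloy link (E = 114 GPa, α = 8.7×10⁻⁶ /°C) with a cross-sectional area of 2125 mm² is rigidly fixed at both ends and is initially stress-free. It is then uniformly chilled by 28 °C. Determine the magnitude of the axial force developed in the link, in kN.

P ≈ 59 kN (tensile)

Full restraint means ε = 0, so the stress is σ = EαΔT = 114×10³ × 8.7×10⁻⁶ × 28 = 27.77 MPa.
P = AEαΔT = 2125 × 114×10³ × 8.7×10⁻⁶ × 28 = 59.01 kN (tensile).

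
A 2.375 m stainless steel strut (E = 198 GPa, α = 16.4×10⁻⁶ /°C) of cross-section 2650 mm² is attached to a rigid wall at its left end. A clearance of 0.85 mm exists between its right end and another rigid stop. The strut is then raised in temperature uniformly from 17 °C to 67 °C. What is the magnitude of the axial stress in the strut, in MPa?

σ ≈ 91.5 MPa (compressive)

Unrestrained expansion: δ_free = αΔT L = 16.4×10⁻⁶ × 50 × 2375 = 1.948 mm.
This exceeds the 0.85 mm gap, so the wall pushes back. The portion of expansion that must be recovered elastically is δ_free − gap = 1.948 − 0.85 = 1.098 mm.
That suppressed elongation corresponds to σ = E·Δ/L = 198×10³ × 1.098/2375 = 91.5 MPa.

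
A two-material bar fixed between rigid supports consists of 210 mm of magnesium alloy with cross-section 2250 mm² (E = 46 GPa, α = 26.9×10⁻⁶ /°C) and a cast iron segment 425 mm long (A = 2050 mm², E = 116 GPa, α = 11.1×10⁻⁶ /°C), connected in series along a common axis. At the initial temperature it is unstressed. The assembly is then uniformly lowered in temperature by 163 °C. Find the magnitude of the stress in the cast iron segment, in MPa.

σ ≈ 216 MPa (tensile)

Free thermal contraction of the whole bar: Σ αᵢΔT Lᵢ = 26.9×10⁻⁶×163×210 + 11.1×10⁻⁶×163×425 = 1.69 mm.
The rigid supports impose zero overall length change; the single axial force P common to all segments must satisfy P Σ Lᵢ/(AᵢEᵢ) = δ_free.
Σ Lᵢ/(AᵢEᵢ) = 210/(2250×46×10³) + 425/(2050×116×10³) = 3.816×10⁻⁶ mm/N.
Hence P = δ_free / Σ(L/AE) = 1.69/3.816×10⁻⁶ = 442.8 kN (tensile).
σ_{cast iron} = P / A = 442800 / 2050 = 216 MPa.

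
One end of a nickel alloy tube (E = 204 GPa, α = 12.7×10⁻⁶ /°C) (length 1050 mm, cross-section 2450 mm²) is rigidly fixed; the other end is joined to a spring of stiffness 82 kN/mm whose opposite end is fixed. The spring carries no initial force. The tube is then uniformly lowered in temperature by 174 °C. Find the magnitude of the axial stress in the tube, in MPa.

σ ≈ 66.2 MPa (tensile)

Free thermal contraction: δ_free = αΔT L = 12.7×10⁻⁶ × 174 × 1050 = 2.32 mm.
Let P be the tensile force in the spring. The tube extends elastically by PL/(AE) and the spring stretches by P/k; together these equal δ_free.
P [ L/(AE) + 1/k ] = δ_free → P [ 1050/(2450×204×10³) + 1/(82×10³) ] = 2.32.
P = 2.32 / 1.43×10⁻⁵ = 162300 N.
σ = P/A = 162300/2450 = 66.25 MPa.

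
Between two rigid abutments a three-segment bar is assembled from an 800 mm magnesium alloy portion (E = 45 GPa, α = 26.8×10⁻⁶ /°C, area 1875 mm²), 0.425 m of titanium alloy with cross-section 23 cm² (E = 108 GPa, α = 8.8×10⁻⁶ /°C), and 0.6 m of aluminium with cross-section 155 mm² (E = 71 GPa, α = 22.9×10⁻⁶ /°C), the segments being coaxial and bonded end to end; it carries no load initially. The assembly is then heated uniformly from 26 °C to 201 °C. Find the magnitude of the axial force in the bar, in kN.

If the supports were absent, the total length change would be Σ αᵢΔT Lᵢ = 26.8×10⁻⁶×175×800 + 8.8×10⁻⁶×175×425 + 22.9×10⁻⁶×175×600 = 6.811 mm.
The rigid supports impose zero overall length change; the single axial force P common to all segments must satisfy P Σ Lᵢ/(AᵢEᵢ) = δ_free.
The series flexibility is Σ Lᵢ/(AᵢEᵢ) = 800/(1875×45×10³) + 425/(2300×108×10³) + 600/(155×71×10³) = 6.571×10⁻⁵ mm/N.
Hence P = δ_free / Σ(L/AE) = 6.811/6.571×10⁻⁵ = 103.6 kN (compressive).

P ≈ 104 kN (compressive)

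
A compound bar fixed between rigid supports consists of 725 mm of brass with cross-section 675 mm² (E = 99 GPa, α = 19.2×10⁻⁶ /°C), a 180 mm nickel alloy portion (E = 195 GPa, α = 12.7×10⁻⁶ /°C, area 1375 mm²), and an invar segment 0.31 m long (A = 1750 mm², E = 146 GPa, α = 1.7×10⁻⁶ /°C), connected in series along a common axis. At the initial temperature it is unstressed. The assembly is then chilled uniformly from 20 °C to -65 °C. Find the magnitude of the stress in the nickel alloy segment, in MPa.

With the walls removed the bar would change length by δ_free = Σ αᵢΔT Lᵢ = 19.2×10⁻⁶×85×725 + 12.7×10⁻⁶×85×180 + 1.7×10⁻⁶×85×310 = 1.422 mm.
Since the ends are fixed, an axial force P builds up, equal in every segment, with P · Σ Lᵢ/(AᵢEᵢ) = δ_free.
Σ Lᵢ/(AᵢEᵢ) = 725/(675×99×10³) + 180/(1375×195×10³) + 310/(1750×146×10³) = 1.273×10⁻⁵ mm/N.
So P = 1.422 / 1.273×10⁻⁵ = 111.7 kN, tensile.
σ_{nickel alloy} = P / A = 111700 / 1375 = 81.23 MPa.

σ ≈ 81.2 MPa (tensile)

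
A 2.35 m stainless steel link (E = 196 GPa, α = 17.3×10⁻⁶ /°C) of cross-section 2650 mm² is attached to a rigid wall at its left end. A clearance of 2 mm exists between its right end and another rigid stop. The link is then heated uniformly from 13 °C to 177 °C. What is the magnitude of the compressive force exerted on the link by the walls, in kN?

P ≈ 1030 kN

If the wall were absent the link would grow by αΔT L = 17.3×10⁻⁶ × 164 × 2350 = 6.667 mm.
This exceeds the 2 mm gap, so the wall pushes back. The portion of expansion that must be recovered elastically is δ_free − gap = 6.667 − 2 = 4.667 mm.
So σ = E(δ_free − g)/L = 196×10³ × 4.667/2350 = 389.3 MPa.
P = σA = 389.3 × 2650 = 1032 kN.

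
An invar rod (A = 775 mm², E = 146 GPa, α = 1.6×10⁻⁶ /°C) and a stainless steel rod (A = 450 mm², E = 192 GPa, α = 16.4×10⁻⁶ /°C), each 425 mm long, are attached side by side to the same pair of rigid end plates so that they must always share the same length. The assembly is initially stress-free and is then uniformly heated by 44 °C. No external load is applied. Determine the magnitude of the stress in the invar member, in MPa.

σ ≈ 41.2 MPa (tensile)

Both members must finish at the same length. With the larger α, the stainless steel tends to over-expand; the plates restrain it, putting the stainless steel in compression and the invar in tension. With no external load the two internal forces are equal and opposite, magnitude P.
Compatibility of the two members (thermal + elastic change equal): (α₁ − α₂)ΔT = P·[1/(A₁E₁) + 1/(A₂E₂)].
|α₁ − α₂|·ΔT = 14.8×10⁻⁶ × 44 = 0.0006512.
1/(A₁E₁) + 1/(A₂E₂) = 1/(775×146×10³) + 1/(450×192×10³) = 2.041×10⁻⁸ N⁻¹.
So P = 0.0006512 / 2.041×10⁻⁸ = 31.9 kN.
σ_{invar} = P/A₁ = 31900/775 = 41.17 MPa, tensile.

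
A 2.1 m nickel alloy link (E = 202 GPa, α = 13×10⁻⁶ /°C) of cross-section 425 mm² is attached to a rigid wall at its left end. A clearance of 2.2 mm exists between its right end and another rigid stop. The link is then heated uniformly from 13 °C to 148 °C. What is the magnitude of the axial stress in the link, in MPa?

If the wall were absent the link would grow by αΔT L = 13×10⁻⁶ × 135 × 2100 = 3.685 mm.
After closing the 2.2 mm clearance, 3.685 − 2.2 = 1.485 mm of expansion remains to be suppressed by the wall.
So σ = E(δ_free − g)/L = 202×10³ × 1.485/2100 = 142.9 MPa.

σ ≈ 143 MPa (compressive)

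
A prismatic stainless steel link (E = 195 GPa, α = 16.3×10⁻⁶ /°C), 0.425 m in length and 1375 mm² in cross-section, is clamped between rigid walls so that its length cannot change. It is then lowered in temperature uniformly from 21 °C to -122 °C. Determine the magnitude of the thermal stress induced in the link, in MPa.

σ ≈ 455 MPa (tensile)

The supports are rigid, so the total axial strain is zero. The restrained thermal strain is ε = αΔT = 16.3×10⁻⁶ × 143 = 2330.9×10⁻⁶.
The stress required to suppress this strain is σ = Eε = 195×10³ × 2330.9×10⁻⁶ = 454.5 MPa, tensile since the link is trying to contract.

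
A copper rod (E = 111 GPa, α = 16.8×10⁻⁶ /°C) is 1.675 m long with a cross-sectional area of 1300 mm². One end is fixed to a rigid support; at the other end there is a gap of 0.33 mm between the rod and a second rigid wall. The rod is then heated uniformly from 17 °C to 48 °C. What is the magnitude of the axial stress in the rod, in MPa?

σ ≈ 35.9 MPa (compressive)

If the wall were absent the rod would grow by αΔT L = 16.8×10⁻⁶ × 31 × 1675 = 0.8723 mm.
The gap closes (δ_free > 0.33 mm) and the wall then resists a further 0.8723 − 0.33 = 0.5423 mm of expansion.
That suppressed elongation corresponds to σ = E·Δ/L = 111×10³ × 0.5423/1675 = 35.94 MPa.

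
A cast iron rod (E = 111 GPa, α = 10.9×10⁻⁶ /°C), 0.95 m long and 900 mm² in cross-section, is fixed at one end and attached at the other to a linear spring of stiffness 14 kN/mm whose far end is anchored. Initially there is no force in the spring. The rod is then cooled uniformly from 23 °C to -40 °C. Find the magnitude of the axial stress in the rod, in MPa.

σ ≈ 8.96 MPa (tensile)

The unrestrained thermal change is αΔT L = 10.9×10⁻⁶ × 63 × 950 = 0.6524 mm.
With a force P in the spring, the elastic change of the rod is PL/(AE) and that of the spring is P/k; compatibility requires their sum to equal δ_free.
P [ L/(AE) + 1/k ] = δ_free → P [ 950/(900×111×10³) + 1/(14×10³) ] = 0.6524.
P = 0.6524 / 8.094×10⁻⁵ = 8060 N.
σ = P/A = 8060/900 = 8.956 MPa.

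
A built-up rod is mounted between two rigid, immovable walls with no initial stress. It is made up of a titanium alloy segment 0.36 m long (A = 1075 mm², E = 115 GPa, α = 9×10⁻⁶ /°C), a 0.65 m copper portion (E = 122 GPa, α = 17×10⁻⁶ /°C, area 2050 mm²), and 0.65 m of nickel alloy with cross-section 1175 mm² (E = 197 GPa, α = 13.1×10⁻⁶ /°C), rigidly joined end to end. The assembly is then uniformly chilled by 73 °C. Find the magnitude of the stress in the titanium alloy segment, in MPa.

σ ≈ 186 MPa (tensile)

With the walls removed the bar would change length by δ_free = Σ αᵢΔT Lᵢ = 9×10⁻⁶×73×360 + 17×10⁻⁶×73×650 + 13.1×10⁻⁶×73×650 = 1.665 mm.
The rigid supports impose zero overall length change; the single axial force P common to all segments must satisfy P Σ Lᵢ/(AᵢEᵢ) = δ_free.
The series flexibility is Σ Lᵢ/(AᵢEᵢ) = 360/(1075×115×10³) + 650/(2050×122×10³) + 650/(1175×197×10³) = 8.319×10⁻⁶ mm/N.
P = 1.665 / 8.319×10⁻⁶ = 200100 N = 200.1 kN, tensile.
σ_{titanium alloy} = P / A = 200100 / 1075 = 186.2 MPa.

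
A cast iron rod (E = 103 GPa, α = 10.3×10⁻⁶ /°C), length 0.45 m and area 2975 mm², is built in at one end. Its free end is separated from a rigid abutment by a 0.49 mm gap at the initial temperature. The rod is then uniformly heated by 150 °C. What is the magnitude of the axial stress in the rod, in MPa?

σ ≈ 47 MPa (compressive)

If the wall were absent the rod would grow by αΔT L = 10.3×10⁻⁶ × 150 × 450 = 0.6952 mm.
The gap closes (δ_free > 0.49 mm) and the wall then resists a further 0.6952 − 0.49 = 0.2052 mm of expansion.
So σ = E(δ_free − g)/L = 103×10³ × 0.2052/450 = 46.98 MPa.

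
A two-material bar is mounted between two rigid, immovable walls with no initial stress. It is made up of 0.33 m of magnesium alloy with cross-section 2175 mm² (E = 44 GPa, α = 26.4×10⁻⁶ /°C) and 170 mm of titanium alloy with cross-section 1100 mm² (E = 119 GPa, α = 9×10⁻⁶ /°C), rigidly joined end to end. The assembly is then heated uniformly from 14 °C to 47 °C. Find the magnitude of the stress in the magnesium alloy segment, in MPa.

With the walls removed the bar would change length by δ_free = Σ αᵢΔT Lᵢ = 26.4×10⁻⁶×33×330 + 9×10⁻⁶×33×170 = 0.338 mm.
Since the ends are fixed, an axial force P builds up, equal in every segment, with P · Σ Lᵢ/(AᵢEᵢ) = δ_free.
Σ Lᵢ/(AᵢEᵢ) = 330/(2175×44×10³) + 170/(1100×119×10³) = 4.747×10⁻⁶ mm/N.
So P = 0.338 / 4.747×10⁻⁶ = 71.2 kN, compressive.
σ_{magnesium alloy} = P / A = 71200 / 2175 = 32.74 MPa.

σ ≈ 32.7 MPa (compressive)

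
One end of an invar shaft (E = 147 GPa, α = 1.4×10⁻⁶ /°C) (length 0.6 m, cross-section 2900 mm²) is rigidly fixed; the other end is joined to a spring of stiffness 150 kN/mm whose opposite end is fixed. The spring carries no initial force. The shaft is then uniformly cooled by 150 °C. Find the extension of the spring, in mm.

Free thermal contraction: δ_free = αΔT L = 1.4×10⁻⁶ × 150 × 600 = 0.126 mm.
Let P be the tensile force in the spring. The shaft extends elastically by PL/(AE) and the spring stretches by P/k; together these equal δ_free.
So P = δ_free / [L/(AE) + 1/k] = 0.126 / [ 600/(2900×147×10³) + 1/(150×10³) ].
P = 0.126 / 8.074×10⁻⁶ = 15610 N.
Spring extension = P/k = 15610/(150×10³) = 0.104 mm.

δ ≈ 0.104 mm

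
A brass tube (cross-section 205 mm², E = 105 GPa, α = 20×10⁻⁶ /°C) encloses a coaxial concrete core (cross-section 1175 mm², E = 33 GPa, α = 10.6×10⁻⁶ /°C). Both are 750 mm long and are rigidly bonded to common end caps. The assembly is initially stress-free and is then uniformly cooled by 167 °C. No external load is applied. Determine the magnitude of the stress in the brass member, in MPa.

The brass has the larger α, so on cooling it would change length more than the concrete if both were free. The rigid plates force a common final length, so the brass is put into tension and the concrete into compression, with equal and opposite forces P (no external load).
Equating the net (thermal + elastic) strains gives |α₁ − α₂|·ΔT = P·[1/(A₁E₁) + 1/(A₂E₂)].
|α₁ − α₂|·ΔT = 9.4×10⁻⁶ × 167 = 0.00157.
1/(A₁E₁) + 1/(A₂E₂) = 1/(205×105×10³) + 1/(1175×33×10³) = 7.225×10⁻⁸ N⁻¹.
P = 0.00157 / 7.225×10⁻⁸ = 21730 N = 21.73 kN.
σ_{brass} = P/A₁ = 21730/205 = 106 MPa, tensile.

σ ≈ 106 MPa (tensile)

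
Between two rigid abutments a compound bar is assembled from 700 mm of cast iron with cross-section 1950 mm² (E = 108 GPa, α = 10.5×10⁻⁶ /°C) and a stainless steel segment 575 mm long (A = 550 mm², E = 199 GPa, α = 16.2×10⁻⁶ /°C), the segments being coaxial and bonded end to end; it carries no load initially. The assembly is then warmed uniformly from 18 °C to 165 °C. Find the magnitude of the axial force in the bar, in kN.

Free thermal expansion of the whole bar: Σ αᵢΔT Lᵢ = 10.5×10⁻⁶×147×700 + 16.2×10⁻⁶×147×575 = 2.45 mm.
The rigid supports impose zero overall length change; the single axial force P common to all segments must satisfy P Σ Lᵢ/(AᵢEᵢ) = δ_free.
Σ Lᵢ/(AᵢEᵢ) = 700/(1950×108×10³) + 575/(550×199×10³) = 8.577×10⁻⁶ mm/N.
So P = 2.45 / 8.577×10⁻⁶ = 285.6 kN, compressive.

P ≈ 286 kN (compressive)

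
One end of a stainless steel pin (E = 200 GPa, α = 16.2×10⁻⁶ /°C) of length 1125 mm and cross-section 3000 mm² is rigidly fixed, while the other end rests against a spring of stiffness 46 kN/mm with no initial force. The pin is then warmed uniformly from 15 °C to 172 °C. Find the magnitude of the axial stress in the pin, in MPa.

σ ≈ 40.4 MPa (compressive)

If the spring were absent the pin would lengthen by αΔT L = 16.2×10⁻⁶ × 157 × 1125 = 2.861 mm.
Let P be the compressive force at the spring. The pin shortens elastically by PL/(AE) and the spring compresses by P/k; together these equal δ_free.
So P = δ_free / [L/(AE) + 1/k] = 2.861 / [ 1125/(3000×200×10³) + 1/(46×10³) ].
P = 2.861 / 2.361×10⁻⁵ = 121200 N.
σ = P/A = 121200/3000 = 40.39 MPa.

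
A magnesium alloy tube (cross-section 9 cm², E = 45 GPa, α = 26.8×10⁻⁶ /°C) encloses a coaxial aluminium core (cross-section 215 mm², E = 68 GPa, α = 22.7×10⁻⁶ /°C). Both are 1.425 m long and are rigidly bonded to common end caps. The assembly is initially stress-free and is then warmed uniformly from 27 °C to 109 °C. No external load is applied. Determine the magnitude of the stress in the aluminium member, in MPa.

σ ≈ 16.8 MPa (tensile)

Equilibrium of a rigid end plate with no external load gives equal and opposite internal forces ±P in the two members. Since α_{magnesium alloy} > α_{aluminium}, heating drives the magnesium alloy into compression and the aluminium into tension.
Equating the net (thermal + elastic) strains gives |α₁ − α₂|·ΔT = P·[1/(A₁E₁) + 1/(A₂E₂)].
|α₁ − α₂|·ΔT = 4.1×10⁻⁶ × 82 = 0.0003362.
1/(A₁E₁) + 1/(A₂E₂) = 1/(900×45×10³) + 1/(215×68×10³) = 9.309×10⁻⁸ N⁻¹.
So P = 0.0003362 / 9.309×10⁻⁸ = 3.612 kN.
σ_{aluminium} = P/A₂ = 3612/215 = 16.8 MPa, tensile.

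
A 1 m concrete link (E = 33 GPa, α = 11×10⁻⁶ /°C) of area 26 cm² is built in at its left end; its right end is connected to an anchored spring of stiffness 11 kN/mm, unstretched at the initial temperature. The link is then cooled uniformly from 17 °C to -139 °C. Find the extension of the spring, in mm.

The unrestrained thermal change is αΔT L = 11×10⁻⁶ × 156 × 1000 = 1.716 mm.
With a force P in the spring, the elastic change of the link is PL/(AE) and that of the spring is P/k; compatibility requires their sum to equal δ_free.
So P = δ_free / [L/(AE) + 1/k] = 1.716 / [ 1000/(2600×33×10³) + 1/(11×10³) ].
P = 1.716 / 0.0001026 = 16730 N.
Spring extension = P/k = 16730/(11×10³) = 1.521 mm.

δ ≈ 1.52 mm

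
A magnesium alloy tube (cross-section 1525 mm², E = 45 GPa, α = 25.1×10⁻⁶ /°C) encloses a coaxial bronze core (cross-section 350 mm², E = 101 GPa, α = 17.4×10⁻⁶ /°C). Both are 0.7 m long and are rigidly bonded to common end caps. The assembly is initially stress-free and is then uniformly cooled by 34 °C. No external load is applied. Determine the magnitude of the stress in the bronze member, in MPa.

Equilibrium of a rigid end plate with no external load gives equal and opposite internal forces ±P in the two members. Since α_{magnesium alloy} > α_{bronze}, cooling drives the magnesium alloy into tension and the bronze into compression.
Compatibility of the two members (thermal + elastic change equal): (α₁ − α₂)ΔT = P·[1/(A₁E₁) + 1/(A₂E₂)].
|α₁ − α₂|·ΔT = 7.7×10⁻⁶ × 34 = 0.0002618.
1/(A₁E₁) + 1/(A₂E₂) = 1/(1525×45×10³) + 1/(350×101×10³) = 4.286×10⁻⁸ N⁻¹.
P = 0.0002618 / 4.286×10⁻⁸ = 6108 N = 6.108 kN.
σ_{bronze} = P/A₂ = 6108/350 = 17.45 MPa, compressive.

σ ≈ 17.5 MPa (compressive)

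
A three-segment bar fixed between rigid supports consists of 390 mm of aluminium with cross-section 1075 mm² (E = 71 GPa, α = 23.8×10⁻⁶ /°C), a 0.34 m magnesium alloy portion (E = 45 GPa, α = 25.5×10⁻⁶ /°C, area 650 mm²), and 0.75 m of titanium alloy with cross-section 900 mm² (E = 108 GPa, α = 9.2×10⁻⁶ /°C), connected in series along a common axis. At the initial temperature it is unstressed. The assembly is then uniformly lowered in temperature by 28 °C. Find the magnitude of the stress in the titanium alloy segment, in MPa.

If the supports were absent, the total length change would be Σ αᵢΔT Lᵢ = 23.8×10⁻⁶×28×390 + 25.5×10⁻⁶×28×340 + 9.2×10⁻⁶×28×750 = 0.6959 mm.
The walls prevent any net length change, so an axial force P (same in every segment) develops. Compatibility: P · Σ Lᵢ/(AᵢEᵢ) = δ_free.
The series flexibility is Σ Lᵢ/(AᵢEᵢ) = 390/(1075×71×10³) + 340/(650×45×10³) + 750/(900×108×10³) = 2.445×10⁻⁵ mm/N.
P = 0.6959 / 2.445×10⁻⁵ = 28460 N = 28.46 kN, tensile.
σ_{titanium alloy} = P / A = 28460 / 900 = 31.62 MPa.

σ ≈ 31.6 MPa (tensile)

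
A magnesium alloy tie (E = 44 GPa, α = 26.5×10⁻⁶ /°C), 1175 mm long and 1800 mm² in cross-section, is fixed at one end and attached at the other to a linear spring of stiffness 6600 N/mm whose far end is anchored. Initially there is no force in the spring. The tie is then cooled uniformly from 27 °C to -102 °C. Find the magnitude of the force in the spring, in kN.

The unrestrained thermal change is αΔT L = 26.5×10⁻⁶ × 129 × 1175 = 4.017 mm.
Let P be the tensile force in the spring. The tie extends elastically by PL/(AE) and the spring stretches by P/k; together these equal δ_free.
So P = δ_free / [L/(AE) + 1/k] = 4.017 / [ 1175/(1800×44×10³) + 1/(6600) ].
P = 4.017 / 0.0001664 = 24150 N.

P ≈ 24.1 kN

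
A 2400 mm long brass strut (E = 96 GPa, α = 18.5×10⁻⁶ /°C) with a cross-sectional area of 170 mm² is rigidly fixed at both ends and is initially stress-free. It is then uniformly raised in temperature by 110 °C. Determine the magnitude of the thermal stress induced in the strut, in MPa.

With length fixed, the mechanical strain must cancel the thermal strain αΔT = 18.5×10⁻⁶ × 110 = 2035×10⁻⁶.
σ = EαΔT = 96×10³ × 18.5×10⁻⁶ × 110 = 195.4 MPa (compressive; the strut is trying to expand).

σ ≈ 195 MPa (compressive)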